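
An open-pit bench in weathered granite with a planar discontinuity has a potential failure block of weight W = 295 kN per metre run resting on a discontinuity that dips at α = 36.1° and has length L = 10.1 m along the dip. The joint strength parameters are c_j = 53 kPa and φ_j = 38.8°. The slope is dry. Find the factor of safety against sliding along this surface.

FS = 4.18

Resolving the block weight along and normal to the plane and applying the Mohr–Coulomb strength on the joint:
N' = W cosα = 295·cos36.1° = 238.4 kN/m
Driving force T = W sinα = 295·sin36.1° = 173.8 kN/m
Resisting force R = c_j·L + N'·tanφ_j = 53·10.1 + 238.4·tan38.8° = 535.3 + 191.6 = 726.9 kN/m
FS = R / T = 726.9 / 173.8 = 4.182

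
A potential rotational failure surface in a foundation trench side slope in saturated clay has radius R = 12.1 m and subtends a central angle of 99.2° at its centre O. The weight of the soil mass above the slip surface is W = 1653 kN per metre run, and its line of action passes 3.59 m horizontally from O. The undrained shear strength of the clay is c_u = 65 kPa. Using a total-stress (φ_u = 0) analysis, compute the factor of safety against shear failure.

FS = 2.78

Taking moments about the centre O, the resisting moment is provided by the undrained shear strength acting along the arc:
Arc length L_a = R·θ = 12.1·(99.2°·π/180) = 12.1·1.7314 = 20.95 m
M_R = c_u·L_a·R = 65·20.95·12.1 = 16476.8 kN·m/m
M_D = W·d = 1653·3.59 = 5934.3 kN·m/m
FS = M_R / M_D = 16476.8 / 5934.3 = 2.777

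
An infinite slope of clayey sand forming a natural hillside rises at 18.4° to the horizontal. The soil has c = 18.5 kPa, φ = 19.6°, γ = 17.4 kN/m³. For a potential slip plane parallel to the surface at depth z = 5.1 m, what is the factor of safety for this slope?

For an infinite slope with a slip plane parallel to the surface (no pore pressure): FS = [c + γz cos²β tanφ] / [γz sinβ cosβ].
γz = 17.4·5.1 = 88.74 kN/m²
Numerator = 18.5 + 88.74·cos²18.4°·tan19.6° = 18.5 + 88.74·0.9004·0.3561 = 46.951 kPa
Denominator = 88.74·sin18.4°·cos18.4° = 88.74·0.3156·0.9489 = 26.579 kPa
FS = 46.951 / 26.579 = 1.766

FS = 1.77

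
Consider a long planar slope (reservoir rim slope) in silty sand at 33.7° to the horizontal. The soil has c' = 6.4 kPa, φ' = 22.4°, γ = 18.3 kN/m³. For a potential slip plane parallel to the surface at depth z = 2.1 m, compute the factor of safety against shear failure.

FS = 0.98

For an infinite slope with a slip plane parallel to the surface (no pore pressure): FS = [c' + γz cos²β tanφ'] / [γz sinβ cosβ].
γz = 18.3·2.1 = 38.43 kN/m²
Numerator = 6.4 + 38.43·cos²33.7°·tan22.4° = 6.4 + 38.43·0.6921·0.4122 = 17.363 kPa
Denominator = 38.43·sin33.7°·cos33.7° = 38.43·0.5548·0.8320 = 17.739 kPa
FS = 17.363 / 17.739 = 0.979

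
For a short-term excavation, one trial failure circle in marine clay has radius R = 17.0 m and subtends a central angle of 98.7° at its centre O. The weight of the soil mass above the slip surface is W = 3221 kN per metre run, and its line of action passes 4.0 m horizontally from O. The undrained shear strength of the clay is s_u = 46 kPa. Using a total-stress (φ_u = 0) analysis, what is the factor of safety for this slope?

Taking moments about the centre O, the resisting moment is provided by the undrained shear strength acting along the arc:
Arc length L_a = R·θ = 17.0·(98.7°·π/180) = 17.0·1.7226 = 29.28 m
M_R = s_u·L_a·R = 46·29.28·17.0 = 22900.8 kN·m/m
M_D = W·d = 3221·4.0 = 12884.0 kN·m/m
FS = M_R / M_D = 22900.8 / 12884.0 = 1.777

FS = 1.78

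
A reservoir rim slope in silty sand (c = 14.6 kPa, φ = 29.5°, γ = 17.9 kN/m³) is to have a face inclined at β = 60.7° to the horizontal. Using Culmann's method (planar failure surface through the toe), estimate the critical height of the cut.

Culmann's analysis gives the critical failure plane at α_cr = (β + φ)/2 = (60.7 + 29.5)/2 = 45.1°, and the critical height
H_c = (4c/γ) · sinβ cosφ / [1 − cos(β − φ)]
    = (4·14.6/17.9) · sin60.7°·cos29.5° / [1 − cos(31.2°)]
    = 3.263 · 0.8721·0.8704 / [1 − 0.8554]
    = 3.263 · 0.7590 / 0.1446
    = 17.12 m

H_c = 17.12 m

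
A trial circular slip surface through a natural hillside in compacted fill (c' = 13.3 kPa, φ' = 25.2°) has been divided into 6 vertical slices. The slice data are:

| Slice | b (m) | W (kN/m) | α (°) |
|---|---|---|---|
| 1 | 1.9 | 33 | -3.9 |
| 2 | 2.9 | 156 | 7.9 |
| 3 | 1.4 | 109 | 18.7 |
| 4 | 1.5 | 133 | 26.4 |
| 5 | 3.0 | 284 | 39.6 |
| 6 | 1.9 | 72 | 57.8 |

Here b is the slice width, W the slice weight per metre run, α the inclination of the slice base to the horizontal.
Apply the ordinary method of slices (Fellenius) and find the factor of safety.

FS = 1.46

Ordinary method of slices: FS = Σ[c'·Δl_i + (W_i cosα_i)·tanφ'] / Σ W_i sinα_i, with Δl_i = b_i / cosα_i.
Slice 1: Δl = 1.9/cos(-3.9°) = 1.904 m; N'_1 = 33·cos(-3.9°) = 32.9; c'Δl = 25.33; W sinα = -2.2
Slice 2: Δl = 2.9/cos7.9° = 2.928 m; N'_2 = 156·cos7.9° = 154.5; c'Δl = 38.94; W sinα = 21.4
Slice 3: Δl = 1.4/cos18.7° = 1.478 m; N'_3 = 109·cos18.7° = 103.2; c'Δl = 19.66; W sinα = 34.9
Slice 4: Δl = 1.5/cos26.4° = 1.675 m; N'_4 = 133·cos26.4° = 119.1; c'Δl = 22.27; W sinα = 59.1
Slice 5: Δl = 3.0/cos39.6° = 3.894 m; N'_5 = 284·cos39.6° = 218.8; c'Δl = 51.78; W sinα = 181.0
Slice 6: Δl = 1.9/cos57.8° = 3.566 m; N'_6 = 72·cos57.8° = 38.4; c'Δl = 47.42; W sinα = 60.9
Σc'Δl = 205.4 kN/m; ΣN' = 667.0 kN/m; ΣW sinα = 355.2 kN/m
Resisting = 205.4 + 667.0·tan25.2° = 205.4 + 313.9 = 519.3 kN/m
FS = 519.3 / 355.2 = 1.462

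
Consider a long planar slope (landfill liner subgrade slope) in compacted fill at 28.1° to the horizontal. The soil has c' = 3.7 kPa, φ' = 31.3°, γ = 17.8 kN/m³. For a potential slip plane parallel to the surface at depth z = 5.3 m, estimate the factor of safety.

FS = 1.23

For an infinite slope with a slip plane parallel to the surface (no pore pressure): FS = [c' + γz cos²β tanφ'] / [γz sinβ cosβ].
γz = 17.8·5.3 = 94.34 kN/m²
Numerator = 3.7 + 94.34·cos²28.1°·tan31.3° = 3.7 + 94.34·0.7781·0.6080 = 48.334 kPa
Denominator = 94.34·sin28.1°·cos28.1° = 94.34·0.4710·0.8821 = 39.198 kPa
FS = 48.334 / 39.198 = 1.233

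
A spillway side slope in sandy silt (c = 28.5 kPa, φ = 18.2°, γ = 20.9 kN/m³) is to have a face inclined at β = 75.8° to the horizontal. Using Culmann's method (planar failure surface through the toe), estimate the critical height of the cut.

H_c = 10.82 m

Culmann's analysis gives the critical failure plane at α_cr = (β + φ)/2 = (75.8 + 18.2)/2 = 47.0°, and the critical height
H_c = (4c/γ) · sinβ cosφ / [1 − cos(β − φ)]
    = (4·28.5/20.9) · sin75.8°·cos18.2° / [1 − cos(57.6°)]
    = 5.455 · 0.9694·0.9500 / [1 − 0.5358]
    = 5.455 · 0.9209 / 0.4642
    = 10.82 m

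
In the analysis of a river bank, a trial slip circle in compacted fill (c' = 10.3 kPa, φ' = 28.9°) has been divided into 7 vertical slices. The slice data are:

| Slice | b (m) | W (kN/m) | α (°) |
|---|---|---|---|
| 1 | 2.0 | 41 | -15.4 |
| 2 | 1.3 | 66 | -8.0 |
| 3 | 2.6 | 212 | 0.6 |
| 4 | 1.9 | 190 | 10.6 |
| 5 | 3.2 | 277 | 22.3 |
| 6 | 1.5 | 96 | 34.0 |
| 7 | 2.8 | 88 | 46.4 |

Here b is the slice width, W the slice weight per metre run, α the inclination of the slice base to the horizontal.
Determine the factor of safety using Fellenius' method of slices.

Ordinary method of slices: FS = Σ[c'·Δl_i + (W_i cosα_i)·tanφ'] / Σ W_i sinα_i, with Δl_i = b_i / cosα_i.
Slice 1: Δl = 2.0/cos(-15.4°) = 2.074 m; N'_1 = 41·cos(-15.4°) = 39.5; c'Δl = 21.37; W sinα = -10.9
Slice 2: Δl = 1.3/cos(-8.0°) = 1.313 m; N'_2 = 66·cos(-8.0°) = 65.4; c'Δl = 13.52; W sinα = -9.2
Slice 3: Δl = 2.6/cos0.6° = 2.600 m; N'_3 = 212·cos0.6° = 212.0; c'Δl = 26.78; W sinα = 2.2
Slice 4: Δl = 1.9/cos10.6° = 1.933 m; N'_4 = 190·cos10.6° = 186.8; c'Δl = 19.91; W sinα = 35.0
Slice 5: Δl = 3.2/cos22.3° = 3.459 m; N'_5 = 277·cos22.3° = 256.3; c'Δl = 35.62; W sinα = 105.1
Slice 6: Δl = 1.5/cos34.0° = 1.809 m; N'_6 = 96·cos34.0° = 79.6; c'Δl = 18.64; W sinα = 53.7
Slice 7: Δl = 2.8/cos46.4° = 4.060 m; N'_7 = 88·cos46.4° = 60.7; c'Δl = 41.82; W sinα = 63.7
Σc'Δl = 177.7 kN/m; ΣN' = 900.2 kN/m; ΣW sinα = 239.6 kN/m
Resisting = 177.7 + 900.2·tan28.9° = 177.7 + 496.9 = 674.6 kN/m
FS = 674.6 / 239.6 = 2.815

FS = 2.82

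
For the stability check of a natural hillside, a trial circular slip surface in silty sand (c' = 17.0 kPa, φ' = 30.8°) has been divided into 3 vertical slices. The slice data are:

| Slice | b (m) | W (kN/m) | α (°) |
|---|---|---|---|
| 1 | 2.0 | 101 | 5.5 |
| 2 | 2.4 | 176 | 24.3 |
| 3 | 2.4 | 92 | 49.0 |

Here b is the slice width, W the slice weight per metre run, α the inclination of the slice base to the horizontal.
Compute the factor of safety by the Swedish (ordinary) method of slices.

FS = 2.20

Ordinary method of slices: FS = Σ[c'·Δl_i + (W_i cosα_i)·tanφ'] / Σ W_i sinα_i, with Δl_i = b_i / cosα_i.
Slice 1: Δl = 2.0/cos5.5° = 2.009 m; N'_1 = 101·cos5.5° = 100.5; c'Δl = 34.16; W sinα = 9.7
Slice 2: Δl = 2.4/cos24.3° = 2.633 m; N'_2 = 176·cos24.3° = 160.4; c'Δl = 44.77; W sinα = 72.4
Slice 3: Δl = 2.4/cos49.0° = 3.658 m; N'_3 = 92·cos49.0° = 60.4; c'Δl = 62.19; W sinα = 69.4
Σc'Δl = 141.1 kN/m; ΣN' = 321.3 kN/m; ΣW sinα = 151.5 kN/m
Resisting = 141.1 + 321.3·tan30.8° = 141.1 + 191.5 = 332.6 kN/m
FS = 332.6 / 151.5 = 2.195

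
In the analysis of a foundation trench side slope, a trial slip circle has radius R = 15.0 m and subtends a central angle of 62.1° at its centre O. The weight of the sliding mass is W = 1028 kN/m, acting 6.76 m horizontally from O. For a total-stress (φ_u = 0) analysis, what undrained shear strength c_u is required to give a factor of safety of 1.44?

FS = c_u·L_a·R / (W·d), so c_u = FS·W·d / (L_a·R).
Arc length L_a = R·θ = 15.0·(62.1°·π/180) = 15.0·1.0838 = 16.26 m
c_u = 1.44·1028·6.76 / (16.26·15.0) = 10007.0 / 243.87 = 41.03 kPa

c_u = 41.0 kPa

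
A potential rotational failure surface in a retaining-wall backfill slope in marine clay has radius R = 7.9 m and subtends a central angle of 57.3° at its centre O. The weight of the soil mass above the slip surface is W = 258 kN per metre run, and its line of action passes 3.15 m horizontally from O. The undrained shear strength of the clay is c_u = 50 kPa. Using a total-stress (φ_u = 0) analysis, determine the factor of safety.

FS = 3.84

Taking moments about the centre O, the resisting moment is provided by the undrained shear strength acting along the arc:
Arc length L_a = R·θ = 7.9·(57.3°·π/180) = 7.9·1.0001 = 7.90 m
M_R = c_u·L_a·R = 50·7.90·7.9 = 3120.7 kN·m/m
M_D = W·d = 258·3.15 = 812.7 kN·m/m
FS = M_R / M_D = 3120.7 / 812.7 = 3.840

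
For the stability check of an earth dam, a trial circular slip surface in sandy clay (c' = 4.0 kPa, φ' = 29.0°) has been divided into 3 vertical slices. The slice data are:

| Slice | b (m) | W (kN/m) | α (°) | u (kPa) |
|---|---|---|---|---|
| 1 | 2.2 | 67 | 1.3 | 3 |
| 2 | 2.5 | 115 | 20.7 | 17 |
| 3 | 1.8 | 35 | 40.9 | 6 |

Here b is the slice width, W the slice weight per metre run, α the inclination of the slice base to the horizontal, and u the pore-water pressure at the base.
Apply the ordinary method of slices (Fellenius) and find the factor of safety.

Ordinary method of slices: FS = Σ[c'·Δl_i + (W_i cosα_i − u_i·Δl_i)·tanφ'] / Σ W_i sinα_i, with Δl_i = b_i / cosα_i.
Slice 1: Δl = 2.2/cos1.3° = 2.201 m; N'_1 = 67·cos1.3° − 3·2.201 = 60.4; c'Δl = 8.80; W sinα = 1.5
Slice 2: Δl = 2.5/cos20.7° = 2.673 m; N'_2 = 115·cos20.7° − 17·2.673 = 62.1; c'Δl = 10.69; W sinα = 40.6
Slice 3: Δl = 1.8/cos40.9° = 2.381 m; N'_3 = 35·cos40.9° − 6·2.381 = 12.2; c'Δl = 9.53; W sinα = 22.9
Σc'Δl = 29.0 kN/m; ΣN' = 134.7 kN/m; ΣW sinα = 65.1 kN/m
Resisting = 29.0 + 134.7·tan29.0° = 29.0 + 74.7 = 103.7 kN/m
FS = 103.7 / 65.1 = 1.593

FS = 1.59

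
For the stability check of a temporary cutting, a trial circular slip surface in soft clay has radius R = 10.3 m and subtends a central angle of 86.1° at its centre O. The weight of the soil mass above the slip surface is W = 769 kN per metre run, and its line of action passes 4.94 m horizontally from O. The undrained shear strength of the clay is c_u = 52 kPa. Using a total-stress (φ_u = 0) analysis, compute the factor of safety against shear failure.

Taking moments about the centre O, the resisting moment is provided by the undrained shear strength acting along the arc:
Arc length L_a = R·θ = 10.3·(86.1°·π/180) = 10.3·1.5027 = 15.48 m
M_R = c_u·L_a·R = 52·15.48·10.3 = 8290.1 kN·m/m
M_D = W·d = 769·4.94 = 3798.9 kN·m/m
FS = M_R / M_D = 8290.1 / 3798.9 = 2.182

FS = 2.18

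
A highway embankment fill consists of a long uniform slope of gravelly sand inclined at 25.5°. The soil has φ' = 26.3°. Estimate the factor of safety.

For a dry cohesionless infinite slope the factor of safety is FS = tanφ' / tanβ.
FS = tan26.3° / tan25.5° = 0.4942 / 0.4770 = 1.036

FS = 1.04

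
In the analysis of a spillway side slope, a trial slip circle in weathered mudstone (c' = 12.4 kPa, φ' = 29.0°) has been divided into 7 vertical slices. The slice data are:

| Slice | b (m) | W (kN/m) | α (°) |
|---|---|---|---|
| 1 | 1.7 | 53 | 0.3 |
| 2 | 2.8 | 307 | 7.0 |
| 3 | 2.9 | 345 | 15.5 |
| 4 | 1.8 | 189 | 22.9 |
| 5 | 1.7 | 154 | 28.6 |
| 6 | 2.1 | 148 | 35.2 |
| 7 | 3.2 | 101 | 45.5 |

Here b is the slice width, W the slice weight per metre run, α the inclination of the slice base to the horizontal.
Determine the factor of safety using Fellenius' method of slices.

FS = 2.05

Ordinary method of slices: FS = Σ[c'·Δl_i + (W_i cosα_i)·tanφ'] / Σ W_i sinα_i, with Δl_i = b_i / cosα_i.
Slice 1: Δl = 1.7/cos0.3° = 1.700 m; N'_1 = 53·cos0.3° = 53.0; c'Δl = 21.08; W sinα = 0.3
Slice 2: Δl = 2.8/cos7.0° = 2.821 m; N'_2 = 307·cos7.0° = 304.7; c'Δl = 34.98; W sinα = 37.4
Slice 3: Δl = 2.9/cos15.5° = 3.009 m; N'_3 = 345·cos15.5° = 332.5; c'Δl = 37.32; W sinα = 92.2
Slice 4: Δl = 1.8/cos22.9° = 1.954 m; N'_4 = 189·cos22.9° = 174.1; c'Δl = 24.23; W sinα = 73.5
Slice 5: Δl = 1.7/cos28.6° = 1.936 m; N'_5 = 154·cos28.6° = 135.2; c'Δl = 24.01; W sinα = 73.7
Slice 6: Δl = 2.1/cos35.2° = 2.570 m; N'_6 = 148·cos35.2° = 120.9; c'Δl = 31.87; W sinα = 85.3
Slice 7: Δl = 3.2/cos45.5° = 4.565 m; N'_7 = 101·cos45.5° = 70.8; c'Δl = 56.61; W sinα = 72.0
Σc'Δl = 230.1 kN/m; ΣN' = 1191.2 kN/m; ΣW sinα = 434.5 kN/m
Resisting = 230.1 + 1191.2·tan29.0° = 230.1 + 660.3 = 890.4 kN/m
FS = 890.4 / 434.5 = 2.049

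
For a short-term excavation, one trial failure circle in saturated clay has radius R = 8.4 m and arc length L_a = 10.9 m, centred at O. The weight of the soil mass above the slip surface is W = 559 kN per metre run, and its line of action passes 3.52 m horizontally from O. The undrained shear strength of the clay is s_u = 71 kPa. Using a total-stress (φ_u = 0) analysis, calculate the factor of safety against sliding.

Taking moments about the centre O, the resisting moment is provided by the undrained shear strength acting along the arc:
M_R = s_u·L_a·R = 71·10.90·8.4 = 6500.8 kN·m/m
M_D = W·d = 559·3.52 = 1967.7 kN·m/m
FS = M_R / M_D = 6500.8 / 1967.7 = 3.304

FS = 3.30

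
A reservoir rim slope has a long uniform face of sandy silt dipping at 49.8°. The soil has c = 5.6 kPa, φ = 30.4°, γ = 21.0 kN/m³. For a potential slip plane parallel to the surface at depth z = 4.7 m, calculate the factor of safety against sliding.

For an infinite slope with a slip plane parallel to the surface (no pore pressure): FS = [c + γz cos²β tanφ] / [γz sinβ cosβ].
γz = 21.0·4.7 = 98.70 kN/m²
Numerator = 5.6 + 98.70·cos²49.8°·tan30.4° = 5.6 + 98.70·0.4166·0.5867 = 29.725 kPa
Denominator = 98.70·sin49.8°·cos49.8° = 98.70·0.7638·0.6455 = 48.659 kPa
FS = 29.725 / 48.659 = 0.611

FS = 0.61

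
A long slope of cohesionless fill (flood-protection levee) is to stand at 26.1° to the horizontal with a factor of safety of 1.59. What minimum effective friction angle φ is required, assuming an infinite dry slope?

φ = 37.9°

FS = tanφ/tanβ ⇒ tanφ = FS · tanβ = 1.59 · tan26.1° = 0.7789
φ = arctan(0.7789) = 37.92°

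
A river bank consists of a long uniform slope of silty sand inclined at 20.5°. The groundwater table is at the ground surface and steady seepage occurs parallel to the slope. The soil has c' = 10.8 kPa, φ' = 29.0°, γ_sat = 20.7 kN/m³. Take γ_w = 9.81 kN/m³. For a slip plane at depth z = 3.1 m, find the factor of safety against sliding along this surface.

With seepage parallel to the slope and the water table at the surface, the effective normal stress on the slip plane uses the buoyant unit weight γ' = γ_sat − γ_w while the driving shear stress uses γ_sat:
FS = [c' + γ' z cos²β tanφ'] / [γ_sat z sinβ cosβ]
γ' = 20.7 − 9.81 = 10.89 kN/m³
Numerator = 10.8 + 10.89·3.1·cos²20.5°·tan29.0° = 10.8 + 10.89·3.1·0.8774·0.5543 = 27.218 kPa
Denominator = 20.7·3.1·sin20.5°·cos20.5° = 20.7·3.1·0.3502·0.9367 = 21.050 kPa
FS = 27.218 / 21.050 = 1.293

FS = 1.29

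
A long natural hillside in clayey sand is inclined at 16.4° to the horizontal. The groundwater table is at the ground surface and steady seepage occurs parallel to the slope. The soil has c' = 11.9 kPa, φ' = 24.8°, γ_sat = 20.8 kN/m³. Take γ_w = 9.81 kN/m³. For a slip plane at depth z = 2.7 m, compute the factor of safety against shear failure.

FS = 1.61

With seepage parallel to the slope and the water table at the surface, the effective normal stress on the slip plane uses the buoyant unit weight γ' = γ_sat − γ_w while the driving shear stress uses γ_sat:
FS = [c' + γ' z cos²β tanφ'] / [γ_sat z sinβ cosβ]
γ' = 20.8 − 9.81 = 10.99 kN/m³
Numerator = 11.9 + 10.99·2.7·cos²16.4°·tan24.8° = 11.9 + 10.99·2.7·0.9203·0.4621 = 24.518 kPa
Denominator = 20.8·2.7·sin16.4°·cos16.4° = 20.8·2.7·0.2823·0.9593 = 15.211 kPa
FS = 24.518 / 15.211 = 1.612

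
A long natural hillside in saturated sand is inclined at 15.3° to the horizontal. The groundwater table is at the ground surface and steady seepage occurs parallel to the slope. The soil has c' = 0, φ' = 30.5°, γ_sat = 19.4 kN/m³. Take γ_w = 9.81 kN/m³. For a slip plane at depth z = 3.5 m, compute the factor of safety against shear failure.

FS = 1.06

With seepage parallel to the slope and the water table at the surface, the effective normal stress on the slip plane uses the buoyant unit weight γ' = γ_sat − γ_w while the driving shear stress uses γ_sat:
FS = [c' + γ' z cos²β tanφ'] / [γ_sat z sinβ cosβ]
(For c' = 0 this reduces to FS = (γ'/γ_sat)·tanφ'/tanβ.)
γ' = 19.4 − 9.81 = 9.59 kN/m³
Numerator = 0.0 + 9.59·3.5·cos²15.3°·tan30.5° = 0.0 + 9.59·3.5·0.9304·0.5890 = 18.395 kPa
Denominator = 19.4·3.5·sin15.3°·cos15.3° = 19.4·3.5·0.2639·0.9646 = 17.282 kPa
FS = 18.395 / 17.282 = 1.064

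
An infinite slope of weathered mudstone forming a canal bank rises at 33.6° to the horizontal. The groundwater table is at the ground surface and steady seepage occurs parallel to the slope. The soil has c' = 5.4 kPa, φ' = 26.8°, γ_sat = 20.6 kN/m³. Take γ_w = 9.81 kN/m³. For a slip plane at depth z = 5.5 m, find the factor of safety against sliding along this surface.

With seepage parallel to the slope and the water table at the surface, the effective normal stress on the slip plane uses the buoyant unit weight γ' = γ_sat − γ_w while the driving shear stress uses γ_sat:
FS = [c' + γ' z cos²β tanφ'] / [γ_sat z sinβ cosβ]
γ' = 20.6 − 9.81 = 10.79 kN/m³
Numerator = 5.4 + 10.79·5.5·cos²33.6°·tan26.8° = 5.4 + 10.79·5.5·0.6938·0.5051 = 26.197 kPa
Denominator = 20.6·5.5·sin33.6°·cos33.6° = 20.6·5.5·0.5534·0.8329 = 52.224 kPa
FS = 26.197 / 52.224 = 0.502

FS = 0.50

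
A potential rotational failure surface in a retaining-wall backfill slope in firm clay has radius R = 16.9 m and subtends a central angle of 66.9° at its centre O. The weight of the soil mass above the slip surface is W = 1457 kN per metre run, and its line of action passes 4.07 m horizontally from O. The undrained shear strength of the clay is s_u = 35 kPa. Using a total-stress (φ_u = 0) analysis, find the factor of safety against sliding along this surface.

Taking moments about the centre O, the resisting moment is provided by the undrained shear strength acting along the arc:
Arc length L_a = R·θ = 16.9·(66.9°·π/180) = 16.9·1.1676 = 19.73 m
M_R = s_u·L_a·R = 35·19.73·16.9 = 11672.0 kN·m/m
M_D = W·d = 1457·4.07 = 5930.0 kN·m/m
FS = M_R / M_D = 11672.0 / 5930.0 = 1.968

FS = 1.97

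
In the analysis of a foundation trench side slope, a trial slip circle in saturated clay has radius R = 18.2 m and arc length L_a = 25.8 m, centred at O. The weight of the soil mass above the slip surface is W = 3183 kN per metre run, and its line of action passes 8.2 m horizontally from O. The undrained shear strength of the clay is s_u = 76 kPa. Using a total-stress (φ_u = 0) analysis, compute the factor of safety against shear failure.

Taking moments about the centre O, the resisting moment is provided by the undrained shear strength acting along the arc:
M_R = s_u·L_a·R = 76·25.80·18.2 = 35686.6 kN·m/m
M_D = W·d = 3183·8.2 = 26100.6 kN·m/m
FS = M_R / M_D = 35686.6 / 26100.6 = 1.367

FS = 1.37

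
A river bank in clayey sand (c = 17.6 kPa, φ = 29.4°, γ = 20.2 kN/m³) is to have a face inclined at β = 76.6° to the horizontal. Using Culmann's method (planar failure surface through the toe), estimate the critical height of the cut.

H_c = 9.21 m

Culmann's analysis gives the critical failure plane at α_cr = (β + φ)/2 = (76.6 + 29.4)/2 = 53.0°, and the critical height
H_c = (4c/γ) · sinβ cosφ / [1 − cos(β − φ)]
    = (4·17.6/20.2) · sin76.6°·cos29.4° / [1 − cos(47.2°)]
    = 3.485 · 0.9728·0.8712 / [1 − 0.6794]
    = 3.485 · 0.8475 / 0.3206
    = 9.21 m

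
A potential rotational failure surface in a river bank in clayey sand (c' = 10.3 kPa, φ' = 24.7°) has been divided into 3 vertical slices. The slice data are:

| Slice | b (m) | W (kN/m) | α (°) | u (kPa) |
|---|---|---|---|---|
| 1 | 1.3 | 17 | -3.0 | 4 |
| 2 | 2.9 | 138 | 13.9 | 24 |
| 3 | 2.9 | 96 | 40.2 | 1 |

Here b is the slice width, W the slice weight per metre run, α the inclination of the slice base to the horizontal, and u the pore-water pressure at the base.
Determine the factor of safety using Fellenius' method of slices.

FS = 1.58

Ordinary method of slices: FS = Σ[c'·Δl_i + (W_i cosα_i − u_i·Δl_i)·tanφ'] / Σ W_i sinα_i, with Δl_i = b_i / cosα_i.
Slice 1: Δl = 1.3/cos(-3.0°) = 1.302 m; N'_1 = 17·cos(-3.0°) − 4·1.302 = 11.8; c'Δl = 13.41; W sinα = -0.9
Slice 2: Δl = 2.9/cos13.9° = 2.987 m; N'_2 = 138·cos13.9° − 24·2.987 = 62.3; c'Δl = 30.77; W sinα = 33.2
Slice 3: Δl = 2.9/cos40.2° = 3.797 m; N'_3 = 96·cos40.2° − 1·3.797 = 69.5; c'Δl = 39.11; W sinα = 62.0
Σc'Δl = 83.3 kN/m; ΣN' = 143.6 kN/m; ΣW sinα = 94.2 kN/m
Resisting = 83.3 + 143.6·tan24.7° = 83.3 + 66.0 = 149.3 kN/m
FS = 149.3 / 94.2 = 1.585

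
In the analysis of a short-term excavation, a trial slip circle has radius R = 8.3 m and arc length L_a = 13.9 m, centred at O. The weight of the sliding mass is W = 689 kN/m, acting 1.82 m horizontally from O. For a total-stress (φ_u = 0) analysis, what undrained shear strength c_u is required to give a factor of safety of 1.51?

FS = c_u·L_a·R / (W·d), so c_u = FS·W·d / (L_a·R).
c_u = 1.51·689·1.82 / (13.90·8.3) = 1893.5 / 115.37 = 16.41 kPa

c_u = 16.4 kPa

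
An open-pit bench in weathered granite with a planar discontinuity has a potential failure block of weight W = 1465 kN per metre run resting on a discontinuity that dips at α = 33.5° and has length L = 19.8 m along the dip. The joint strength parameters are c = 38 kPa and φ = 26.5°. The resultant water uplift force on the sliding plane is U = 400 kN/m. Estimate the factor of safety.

Resolving the block weight along and normal to the plane and applying the Mohr–Coulomb strength on the joint:
N' = W cosα − U = 1465·cos33.5° − 400 = 821.6 kN/m
Driving force T = W sinα = 1465·sin33.5° = 808.6 kN/m
Resisting force R = c·L + N'·tanφ = 38·19.8 + 821.6·tan26.5° = 752.4 + 409.7 = 1162.1 kN/m
FS = R / T = 1162.1 / 808.6 = 1.437

FS = 1.44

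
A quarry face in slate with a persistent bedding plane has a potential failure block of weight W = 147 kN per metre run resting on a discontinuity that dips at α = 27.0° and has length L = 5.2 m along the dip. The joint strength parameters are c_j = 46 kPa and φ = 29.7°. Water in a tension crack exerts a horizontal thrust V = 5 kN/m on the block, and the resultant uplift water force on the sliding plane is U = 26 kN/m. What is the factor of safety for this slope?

FS = 4.18

Resolving the block weight along and normal to the plane and applying the Mohr–Coulomb strength on the joint:
N' = W cosα − U − V sinα = 147·cos27.0° − 26 − 5·sin27.0° = 102.7 kN/m
Driving force T = W sinα + V cosα = 147·sin27.0° + 5·cos27.0° = 71.2 kN/m
Resisting force R = c_j·L + N'·tanφ = 46·5.2 + 102.7·tan29.7° = 239.2 + 58.6 = 297.8 kN/m
FS = R / T = 297.8 / 71.2 = 4.183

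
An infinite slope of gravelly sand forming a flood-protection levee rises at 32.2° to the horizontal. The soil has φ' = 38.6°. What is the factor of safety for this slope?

For a dry cohesionless infinite slope the factor of safety is FS = tanφ' / tanβ.
FS = tan38.6° / tan32.2° = 0.7983 / 0.6297 = 1.268

FS = 1.27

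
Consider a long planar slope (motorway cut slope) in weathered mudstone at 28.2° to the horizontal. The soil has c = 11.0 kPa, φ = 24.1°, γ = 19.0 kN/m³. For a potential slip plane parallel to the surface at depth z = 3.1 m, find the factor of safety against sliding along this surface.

FS = 1.28

For an infinite slope with a slip plane parallel to the surface (no pore pressure): FS = [c + γz cos²β tanφ] / [γz sinβ cosβ].
γz = 19.0·3.1 = 58.90 kN/m²
Numerator = 11.0 + 58.90·cos²28.2°·tan24.1° = 11.0 + 58.90·0.7767·0.4473 = 31.464 kPa
Denominator = 58.90·sin28.2°·cos28.2° = 58.90·0.4726·0.8813 = 24.530 kPa
FS = 31.464 / 24.530 = 1.283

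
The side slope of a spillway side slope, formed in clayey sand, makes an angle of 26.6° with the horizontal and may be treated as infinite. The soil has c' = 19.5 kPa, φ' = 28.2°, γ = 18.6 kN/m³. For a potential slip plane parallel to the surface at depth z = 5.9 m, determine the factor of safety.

For an infinite slope with a slip plane parallel to the surface (no pore pressure): FS = [c' + γz cos²β tanφ'] / [γz sinβ cosβ].
γz = 18.6·5.9 = 109.74 kN/m²
Numerator = 19.5 + 109.74·cos²26.6°·tan28.2° = 19.5 + 109.74·0.7995·0.5362 = 66.545 kPa
Denominator = 109.74·sin26.6°·cos26.6° = 109.74·0.4478·0.8942 = 43.936 kPa
FS = 66.545 / 43.936 = 1.515

FS = 1.51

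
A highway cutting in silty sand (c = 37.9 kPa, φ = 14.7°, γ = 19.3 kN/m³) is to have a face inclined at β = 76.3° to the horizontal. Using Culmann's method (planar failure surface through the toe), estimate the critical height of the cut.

Culmann's analysis gives the critical failure plane at α_cr = (β + φ)/2 = (76.3 + 14.7)/2 = 45.5°, and the critical height
H_c = (4c/γ) · sinβ cosφ / [1 − cos(β − φ)]
    = (4·37.9/19.3) · sin76.3°·cos14.7° / [1 − cos(61.6°)]
    = 7.855 · 0.9715·0.9673 / [1 − 0.4756]
    = 7.855 · 0.9397 / 0.5244
    = 14.08 m

H_c = 14.08 m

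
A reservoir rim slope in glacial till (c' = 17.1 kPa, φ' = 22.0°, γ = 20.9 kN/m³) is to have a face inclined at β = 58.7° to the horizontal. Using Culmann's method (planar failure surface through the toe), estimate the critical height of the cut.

Culmann's analysis gives the critical failure plane at α_cr = (β + φ')/2 = (58.7 + 22.0)/2 = 40.4°, and the critical height
H_c = (4c'/γ) · sinβ cosφ' / [1 − cos(β − φ')]
    = (4·17.1/20.9) · sin58.7°·cos22.0° / [1 − cos(36.7°)]
    = 3.273 · 0.8545·0.9272 / [1 − 0.8018]
    = 3.273 · 0.7922 / 0.1982
    = 13.08 m

H_c = 13.08 m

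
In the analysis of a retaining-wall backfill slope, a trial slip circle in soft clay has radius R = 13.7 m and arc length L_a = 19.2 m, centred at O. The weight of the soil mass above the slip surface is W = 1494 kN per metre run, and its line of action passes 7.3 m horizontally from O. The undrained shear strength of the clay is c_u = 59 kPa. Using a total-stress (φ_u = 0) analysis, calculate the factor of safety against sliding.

FS = 1.42

Taking moments about the centre O, the resisting moment is provided by the undrained shear strength acting along the arc:
M_R = c_u·L_a·R = 59·19.20·13.7 = 15519.4 kN·m/m
M_D = W·d = 1494·7.3 = 10906.2 kN·m/m
FS = M_R / M_D = 15519.4 / 10906.2 = 1.423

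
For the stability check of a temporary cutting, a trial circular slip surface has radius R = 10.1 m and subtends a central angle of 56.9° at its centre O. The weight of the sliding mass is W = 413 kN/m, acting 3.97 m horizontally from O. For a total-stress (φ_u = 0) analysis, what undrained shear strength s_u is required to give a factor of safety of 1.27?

FS = s_u·L_a·R / (W·d), so s_u = FS·W·d / (L_a·R).
Arc length L_a = R·θ = 10.1·(56.9°·π/180) = 10.1·0.9931 = 10.03 m
s_u = 1.27·413·3.97 / (10.03·10.1) = 2082.3 / 101.31 = 20.55 kPa

s_u = 20.6 kPa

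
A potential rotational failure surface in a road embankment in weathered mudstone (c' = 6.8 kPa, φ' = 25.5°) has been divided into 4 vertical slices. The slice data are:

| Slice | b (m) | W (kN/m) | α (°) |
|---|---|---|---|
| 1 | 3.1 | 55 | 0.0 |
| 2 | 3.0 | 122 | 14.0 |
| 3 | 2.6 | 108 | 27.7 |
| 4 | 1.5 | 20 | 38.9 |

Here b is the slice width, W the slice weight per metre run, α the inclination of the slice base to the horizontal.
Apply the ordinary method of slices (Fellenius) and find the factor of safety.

Ordinary method of slices: FS = Σ[c'·Δl_i + (W_i cosα_i)·tanφ'] / Σ W_i sinα_i, with Δl_i = b_i / cosα_i.
Slice 1: Δl = 3.1/cos0.0° = 3.100 m; N'_1 = 55·cos0.0° = 55.0; c'Δl = 21.08; W sinα = 0.0
Slice 2: Δl = 3.0/cos14.0° = 3.092 m; N'_2 = 122·cos14.0° = 118.4; c'Δl = 21.02; W sinα = 29.5
Slice 3: Δl = 2.6/cos27.7° = 2.937 m; N'_3 = 108·cos27.7° = 95.6; c'Δl = 19.97; W sinα = 50.2
Slice 4: Δl = 1.5/cos38.9° = 1.927 m; N'_4 = 20·cos38.9° = 15.6; c'Δl = 13.11; W sinα = 12.6
Σc'Δl = 75.2 kN/m; ΣN' = 284.6 kN/m; ΣW sinα = 92.3 kN/m
Resisting = 75.2 + 284.6·tan25.5° = 75.2 + 135.7 = 210.9 kN/m
FS = 210.9 / 92.3 = 2.286

FS = 2.29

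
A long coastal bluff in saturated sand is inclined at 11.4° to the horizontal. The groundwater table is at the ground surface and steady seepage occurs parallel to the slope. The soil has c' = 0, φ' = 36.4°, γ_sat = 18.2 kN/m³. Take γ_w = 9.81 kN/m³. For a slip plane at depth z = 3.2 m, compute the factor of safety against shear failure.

FS = 1.69

With seepage parallel to the slope and the water table at the surface, the effective normal stress on the slip plane uses the buoyant unit weight γ' = γ_sat − γ_w while the driving shear stress uses γ_sat:
FS = [c' + γ' z cos²β tanφ'] / [γ_sat z sinβ cosβ]
(For c' = 0 this reduces to FS = (γ'/γ_sat)·tanφ'/tanβ.)
γ' = 18.2 − 9.81 = 8.39 kN/m³
Numerator = 0.0 + 8.39·3.2·cos²11.4°·tan36.4° = 0.0 + 8.39·3.2·0.9609·0.7373 = 19.021 kPa
Denominator = 18.2·3.2·sin11.4°·cos11.4° = 18.2·3.2·0.1977·0.9803 = 11.284 kPa
FS = 19.021 / 11.284 = 1.686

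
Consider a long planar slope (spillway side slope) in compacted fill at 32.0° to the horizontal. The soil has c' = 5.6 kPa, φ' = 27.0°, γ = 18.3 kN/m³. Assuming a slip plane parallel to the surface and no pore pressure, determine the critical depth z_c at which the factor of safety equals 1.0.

Setting FS = 1.00 in FS = [c' + γz cos²β tanφ'] / [γz sinβ cosβ] and solving for z:
z = c' / [γ cosβ (FS·sinβ − cosβ·tanφ')]
  = 5.6 / [18.3·cos32.0°·(1.00·sin32.0° − cos32.0°·tan27.0°)]
  = 5.6 / [18.3·0.8480·(1.00·0.5299 − 0.8480·0.5095)]
  = 5.6 / 1.5181 = 3.689 m

z_c = 3.69 m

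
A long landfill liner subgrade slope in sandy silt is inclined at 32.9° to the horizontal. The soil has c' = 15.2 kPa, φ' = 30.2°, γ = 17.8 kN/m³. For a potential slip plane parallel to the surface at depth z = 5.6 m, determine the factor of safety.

For an infinite slope with a slip plane parallel to the surface (no pore pressure): FS = [c' + γz cos²β tanφ'] / [γz sinβ cosβ].
γz = 17.8·5.6 = 99.68 kN/m²
Numerator = 15.2 + 99.68·cos²32.9°·tan30.2° = 15.2 + 99.68·0.7050·0.5820 = 56.098 kPa
Denominator = 99.68·sin32.9°·cos32.9° = 99.68·0.5432·0.8396 = 45.460 kPa
FS = 56.098 / 45.460 = 1.234

FS = 1.23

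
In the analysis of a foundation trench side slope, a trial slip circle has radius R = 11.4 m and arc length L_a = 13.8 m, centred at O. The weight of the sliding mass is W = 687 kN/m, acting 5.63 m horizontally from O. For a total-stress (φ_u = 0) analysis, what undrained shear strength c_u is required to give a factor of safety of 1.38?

c_u = 33.9 kPa

FS = c_u·L_a·R / (W·d), so c_u = FS·W·d / (L_a·R).
c_u = 1.38·687·5.63 / (13.80·11.4) = 5337.6 / 157.32 = 33.93 kPa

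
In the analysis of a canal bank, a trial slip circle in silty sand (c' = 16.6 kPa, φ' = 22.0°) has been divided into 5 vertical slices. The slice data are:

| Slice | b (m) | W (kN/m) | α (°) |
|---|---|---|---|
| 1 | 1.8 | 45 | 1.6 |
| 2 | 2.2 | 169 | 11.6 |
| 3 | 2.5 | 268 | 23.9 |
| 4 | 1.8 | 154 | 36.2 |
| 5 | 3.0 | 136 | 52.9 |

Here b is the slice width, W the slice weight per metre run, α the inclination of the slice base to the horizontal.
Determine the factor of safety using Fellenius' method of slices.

Ordinary method of slices: FS = Σ[c'·Δl_i + (W_i cosα_i)·tanφ'] / Σ W_i sinα_i, with Δl_i = b_i / cosα_i.
Slice 1: Δl = 1.8/cos1.6° = 1.801 m; N'_1 = 45·cos1.6° = 45.0; c'Δl = 29.89; W sinα = 1.3
Slice 2: Δl = 2.2/cos11.6° = 2.246 m; N'_2 = 169·cos11.6° = 165.5; c'Δl = 37.28; W sinα = 34.0
Slice 3: Δl = 2.5/cos23.9° = 2.734 m; N'_3 = 268·cos23.9° = 245.0; c'Δl = 45.39; W sinα = 108.6
Slice 4: Δl = 1.8/cos36.2° = 2.231 m; N'_4 = 154·cos36.2° = 124.3; c'Δl = 37.03; W sinα = 91.0
Slice 5: Δl = 3.0/cos52.9° = 4.973 m; N'_5 = 136·cos52.9° = 82.0; c'Δl = 82.56; W sinα = 108.5
Σc'Δl = 232.2 kN/m; ΣN' = 661.9 kN/m; ΣW sinα = 343.2 kN/m
Resisting = 232.2 + 661.9·tan22.0° = 232.2 + 267.4 = 499.6 kN/m
FS = 499.6 / 343.2 = 1.455

FS = 1.46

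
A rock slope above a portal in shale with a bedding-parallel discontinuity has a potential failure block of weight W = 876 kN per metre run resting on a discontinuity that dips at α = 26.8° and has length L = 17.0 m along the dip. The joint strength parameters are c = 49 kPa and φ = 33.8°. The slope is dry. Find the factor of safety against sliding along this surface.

FS = 3.43

Resolving the block weight along and normal to the plane and applying the Mohr–Coulomb strength on the joint:
N' = W cosα = 876·cos26.8° = 781.9 kN/m
Driving force T = W sinα = 876·sin26.8° = 395.0 kN/m
Resisting force R = c·L + N'·tanφ = 49·17.0 + 781.9·tan33.8° = 833.0 + 523.4 = 1356.4 kN/m
FS = R / T = 1356.4 / 395.0 = 3.434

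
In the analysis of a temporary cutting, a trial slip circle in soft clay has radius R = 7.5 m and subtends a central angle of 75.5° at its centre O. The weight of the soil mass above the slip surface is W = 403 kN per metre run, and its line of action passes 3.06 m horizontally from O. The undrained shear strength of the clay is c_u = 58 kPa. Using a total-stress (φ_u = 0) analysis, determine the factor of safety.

FS = 3.49

Taking moments about the centre O, the resisting moment is provided by the undrained shear strength acting along the arc:
Arc length L_a = R·θ = 7.5·(75.5°·π/180) = 7.5·1.3177 = 9.88 m
M_R = c_u·L_a·R = 58·9.88·7.5 = 4299.1 kN·m/m
M_D = W·d = 403·3.06 = 1233.2 kN·m/m
FS = M_R / M_D = 4299.1 / 1233.2 = 3.486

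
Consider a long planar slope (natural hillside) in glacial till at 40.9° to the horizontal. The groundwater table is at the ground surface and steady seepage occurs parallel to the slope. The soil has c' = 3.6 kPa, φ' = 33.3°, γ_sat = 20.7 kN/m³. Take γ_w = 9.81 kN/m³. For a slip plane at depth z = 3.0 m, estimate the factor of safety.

FS = 0.52

With seepage parallel to the slope and the water table at the surface, the effective normal stress on the slip plane uses the buoyant unit weight γ' = γ_sat − γ_w while the driving shear stress uses γ_sat:
FS = [c' + γ' z cos²β tanφ'] / [γ_sat z sinβ cosβ]
γ' = 20.7 − 9.81 = 10.89 kN/m³
Numerator = 3.6 + 10.89·3.0·cos²40.9°·tan33.3° = 3.6 + 10.89·3.0·0.5713·0.6569 = 15.861 kPa
Denominator = 20.7·3.0·sin40.9°·cos40.9° = 20.7·3.0·0.6547·0.7559 = 30.733 kPa
FS = 15.861 / 30.733 = 0.516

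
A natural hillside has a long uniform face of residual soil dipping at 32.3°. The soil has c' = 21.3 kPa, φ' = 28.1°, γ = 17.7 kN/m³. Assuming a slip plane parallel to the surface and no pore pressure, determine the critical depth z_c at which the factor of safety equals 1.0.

Setting FS = 1.00 in FS = [c' + γz cos²β tanφ'] / [γz sinβ cosβ] and solving for z:
z = c' / [γ cosβ (FS·sinβ − cosβ·tanφ')]
  = 21.3 / [17.7·cos32.3°·(1.00·sin32.3° − cos32.3°·tan28.1°)]
  = 21.3 / [17.7·0.8453·(1.00·0.5344 − 0.8453·0.5340)]
  = 21.3 / 1.2421 = 17.148 m

z_c = 17.15 m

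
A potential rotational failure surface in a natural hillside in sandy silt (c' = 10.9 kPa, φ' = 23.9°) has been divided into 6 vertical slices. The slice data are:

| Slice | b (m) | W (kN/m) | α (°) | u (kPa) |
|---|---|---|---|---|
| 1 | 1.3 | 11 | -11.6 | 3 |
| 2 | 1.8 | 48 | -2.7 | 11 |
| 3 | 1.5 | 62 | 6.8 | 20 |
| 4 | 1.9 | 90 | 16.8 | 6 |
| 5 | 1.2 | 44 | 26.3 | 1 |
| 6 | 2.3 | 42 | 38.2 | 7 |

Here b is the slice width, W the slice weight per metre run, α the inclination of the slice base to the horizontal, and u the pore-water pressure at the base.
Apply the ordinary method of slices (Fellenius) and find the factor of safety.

FS = 2.74

Ordinary method of slices: FS = Σ[c'·Δl_i + (W_i cosα_i − u_i·Δl_i)·tanφ'] / Σ W_i sinα_i, with Δl_i = b_i / cosα_i.
Slice 1: Δl = 1.3/cos(-11.6°) = 1.327 m; N'_1 = 11·cos(-11.6°) − 3·1.327 = 6.8; c'Δl = 14.47; W sinα = -2.2
Slice 2: Δl = 1.8/cos(-2.7°) = 1.802 m; N'_2 = 48·cos(-2.7°) − 11·1.802 = 28.1; c'Δl = 19.64; W sinα = -2.3
Slice 3: Δl = 1.5/cos6.8° = 1.511 m; N'_3 = 62·cos6.8° − 20·1.511 = 31.4; c'Δl = 16.47; W sinα = 7.3
Slice 4: Δl = 1.9/cos16.8° = 1.985 m; N'_4 = 90·cos16.8° − 6·1.985 = 74.3; c'Δl = 21.63; W sinα = 26.0
Slice 5: Δl = 1.2/cos26.3° = 1.339 m; N'_5 = 44·cos26.3° − 1·1.339 = 38.1; c'Δl = 14.59; W sinα = 19.5
Slice 6: Δl = 2.3/cos38.2° = 2.927 m; N'_6 = 42·cos38.2° − 7·2.927 = 12.5; c'Δl = 31.90; W sinα = 26.0
Σc'Δl = 118.7 kN/m; ΣN' = 191.1 kN/m; ΣW sinα = 74.3 kN/m
Resisting = 118.7 + 191.1·tan23.9° = 118.7 + 84.7 = 203.4 kN/m
FS = 203.4 / 74.3 = 2.736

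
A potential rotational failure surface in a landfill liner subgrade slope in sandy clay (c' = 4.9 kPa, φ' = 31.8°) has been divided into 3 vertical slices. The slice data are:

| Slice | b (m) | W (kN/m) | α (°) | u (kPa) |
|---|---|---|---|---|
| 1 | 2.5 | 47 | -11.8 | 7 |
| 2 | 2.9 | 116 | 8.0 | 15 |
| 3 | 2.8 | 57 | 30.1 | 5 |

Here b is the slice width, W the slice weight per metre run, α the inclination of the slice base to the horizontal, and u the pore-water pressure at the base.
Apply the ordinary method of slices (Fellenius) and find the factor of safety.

Ordinary method of slices: FS = Σ[c'·Δl_i + (W_i cosα_i − u_i·Δl_i)·tanφ'] / Σ W_i sinα_i, with Δl_i = b_i / cosα_i.
Slice 1: Δl = 2.5/cos(-11.8°) = 2.554 m; N'_1 = 47·cos(-11.8°) − 7·2.554 = 28.1; c'Δl = 12.51; W sinα = -9.6
Slice 2: Δl = 2.9/cos8.0° = 2.928 m; N'_2 = 116·cos8.0° − 15·2.928 = 70.9; c'Δl = 14.35; W sinα = 16.1
Slice 3: Δl = 2.8/cos30.1° = 3.236 m; N'_3 = 57·cos30.1° − 5·3.236 = 33.1; c'Δl = 15.86; W sinα = 28.6
Σc'Δl = 42.7 kN/m; ΣN' = 132.2 kN/m; ΣW sinα = 35.1 kN/m
Resisting = 42.7 + 132.2·tan31.8° = 42.7 + 82.0 = 124.7 kN/m
FS = 124.7 / 35.1 = 3.551

FS = 3.55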